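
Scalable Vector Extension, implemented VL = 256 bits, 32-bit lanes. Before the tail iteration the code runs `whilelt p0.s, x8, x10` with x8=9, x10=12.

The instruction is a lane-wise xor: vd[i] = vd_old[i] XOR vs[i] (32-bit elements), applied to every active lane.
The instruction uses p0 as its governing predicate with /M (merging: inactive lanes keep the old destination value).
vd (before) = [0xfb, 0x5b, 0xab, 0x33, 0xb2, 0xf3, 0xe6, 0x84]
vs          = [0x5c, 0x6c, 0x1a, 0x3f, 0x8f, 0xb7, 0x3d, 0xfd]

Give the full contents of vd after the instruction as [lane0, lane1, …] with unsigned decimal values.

vd = [167, 55, 177, 51, 178, 243, 230, 132]

lane count: 256 div 32 = 8
p0[j] = (9+j < 12); true for j=0..2 → 3 lanes set
  i=0: xor(0xfb,0x5c) → 167
  i=1: xor(0x5b,0x6c) → 55
  i=2: xor(0xab,0x1a) → 177
  i=3: tail/keep → 51
  i=4: tail/keep → 178
  i=5: tail/keep → 243
  i=6: tail/keep → 230
  i=7: tail/keep → 132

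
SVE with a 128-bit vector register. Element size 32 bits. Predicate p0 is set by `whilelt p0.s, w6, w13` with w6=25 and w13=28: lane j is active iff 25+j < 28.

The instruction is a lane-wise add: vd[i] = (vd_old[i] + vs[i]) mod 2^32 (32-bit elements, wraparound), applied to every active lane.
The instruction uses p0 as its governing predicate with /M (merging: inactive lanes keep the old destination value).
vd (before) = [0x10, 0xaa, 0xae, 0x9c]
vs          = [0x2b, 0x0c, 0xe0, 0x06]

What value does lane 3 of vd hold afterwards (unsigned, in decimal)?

register lanes = 128/32 = 4
active while 25+j < 28, i.e. j ∈ [0,3) capped at 4 ⇒ 3
[0] add(0x10,0x2b) = 0x3b
[1] add(0xaa,0x0c) = 0xb6
[2] add(0xae,0xe0) = 0x18e
[3] tail/keep = 0x9c

vd[3] = 156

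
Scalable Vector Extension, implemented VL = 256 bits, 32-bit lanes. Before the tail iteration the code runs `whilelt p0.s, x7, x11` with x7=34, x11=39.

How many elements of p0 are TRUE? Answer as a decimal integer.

vl = 5

lane count: 256 div 32 = 8
p0[j] = (34+j < 39); true for j=0..4 → 5 lanes set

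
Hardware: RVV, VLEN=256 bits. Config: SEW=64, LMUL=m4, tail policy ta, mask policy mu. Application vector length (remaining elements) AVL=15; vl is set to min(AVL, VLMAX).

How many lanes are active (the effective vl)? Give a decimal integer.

vl = 15

lanes per group: 256·4/64 = 16
AVL=15 ≤ VLMAX=16, so vl = 15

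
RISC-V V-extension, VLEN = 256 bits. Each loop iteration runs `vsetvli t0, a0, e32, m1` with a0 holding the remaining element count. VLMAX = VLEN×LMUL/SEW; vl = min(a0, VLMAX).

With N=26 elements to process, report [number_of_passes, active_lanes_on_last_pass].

lanes per group: 256·1/32 = 8
N=26: ⌈26/8⌉ = 4 iters; last vl = 26 − 3×8 = 2

[iterations, last_vl] = [4, 2]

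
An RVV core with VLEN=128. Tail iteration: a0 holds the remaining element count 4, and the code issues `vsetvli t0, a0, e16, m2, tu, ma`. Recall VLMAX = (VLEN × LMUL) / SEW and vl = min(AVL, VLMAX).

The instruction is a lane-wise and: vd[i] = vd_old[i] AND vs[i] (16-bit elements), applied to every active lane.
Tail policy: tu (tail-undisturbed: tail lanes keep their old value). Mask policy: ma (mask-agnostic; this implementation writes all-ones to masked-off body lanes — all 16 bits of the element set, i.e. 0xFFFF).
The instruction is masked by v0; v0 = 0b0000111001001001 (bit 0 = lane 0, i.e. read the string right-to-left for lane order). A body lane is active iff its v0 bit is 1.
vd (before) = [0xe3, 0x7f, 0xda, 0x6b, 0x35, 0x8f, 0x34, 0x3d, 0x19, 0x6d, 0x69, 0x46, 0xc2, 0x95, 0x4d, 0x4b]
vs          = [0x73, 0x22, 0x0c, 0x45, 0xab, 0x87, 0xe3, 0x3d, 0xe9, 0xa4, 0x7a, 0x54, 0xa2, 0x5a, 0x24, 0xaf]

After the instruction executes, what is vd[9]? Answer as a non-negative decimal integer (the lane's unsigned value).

vd[9] = 109

VLMAX = (128 × 2) / 16 = 16 lanes
vl = min(AVL, VLMAX) = min(4, 16) = 4
[0] and(0xe3,0x73) = 0x63
[1] mask-off/ones = 0xffff
[2] mask-off/ones = 0xffff
[3] and(0x6b,0x45) = 0x41
[4] tail/keep = 0x35
[5] tail/keep = 0x8f
[6] tail/keep = 0x34
[7] tail/keep = 0x3d
[8] tail/keep = 0x19
[9] tail/keep = 0x6d
[10] tail/keep = 0x69
[11] tail/keep = 0x46
[12] tail/keep = 0xc2
[13] tail/keep = 0x95
[14] tail/keep = 0x4d
[15] tail/keep = 0x4b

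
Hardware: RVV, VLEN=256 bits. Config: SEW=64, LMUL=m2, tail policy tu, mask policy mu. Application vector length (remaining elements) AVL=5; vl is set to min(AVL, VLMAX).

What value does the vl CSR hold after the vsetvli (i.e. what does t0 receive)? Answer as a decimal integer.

VLMAX = (256 × 2) / 64 = 8 lanes
vl ← min(5, 8) = 5

vl = 5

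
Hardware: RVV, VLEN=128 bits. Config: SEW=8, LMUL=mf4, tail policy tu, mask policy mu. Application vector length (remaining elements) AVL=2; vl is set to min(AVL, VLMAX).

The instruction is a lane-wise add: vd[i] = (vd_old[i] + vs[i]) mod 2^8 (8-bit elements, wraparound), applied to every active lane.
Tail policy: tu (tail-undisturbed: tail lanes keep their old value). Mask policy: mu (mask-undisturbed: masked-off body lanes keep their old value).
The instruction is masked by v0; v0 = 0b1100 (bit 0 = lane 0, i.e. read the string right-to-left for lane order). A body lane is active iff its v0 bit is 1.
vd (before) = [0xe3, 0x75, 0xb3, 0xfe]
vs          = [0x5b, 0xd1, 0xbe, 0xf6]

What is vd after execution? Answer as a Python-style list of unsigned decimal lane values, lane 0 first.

lanes per group: 128·1/4/8 = 4
vl = min(AVL, VLMAX) = min(2, 4) = 2
[0] mask-off/keep = 0xe3
[1] mask-off/keep = 0x75
[2] tail/keep = 0xb3
[3] tail/keep = 0xfe

vd = [227, 117, 179, 254]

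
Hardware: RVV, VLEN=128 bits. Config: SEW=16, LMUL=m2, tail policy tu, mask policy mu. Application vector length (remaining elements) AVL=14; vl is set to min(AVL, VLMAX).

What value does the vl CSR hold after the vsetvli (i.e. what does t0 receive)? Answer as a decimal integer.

VLMAX = (128 × 2) / 16 = 16 lanes
AVL=14 ≤ VLMAX=16, so vl = 14

vl = 14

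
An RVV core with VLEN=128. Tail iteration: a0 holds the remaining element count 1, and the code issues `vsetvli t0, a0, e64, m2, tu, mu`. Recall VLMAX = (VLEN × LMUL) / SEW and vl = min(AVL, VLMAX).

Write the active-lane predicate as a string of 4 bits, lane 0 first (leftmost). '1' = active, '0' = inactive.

predicate = 1000

lanes per group: 128·2/64 = 4
vl = min(AVL, VLMAX) = min(1, 4) = 1
bits (lane 0 leftmost): 1000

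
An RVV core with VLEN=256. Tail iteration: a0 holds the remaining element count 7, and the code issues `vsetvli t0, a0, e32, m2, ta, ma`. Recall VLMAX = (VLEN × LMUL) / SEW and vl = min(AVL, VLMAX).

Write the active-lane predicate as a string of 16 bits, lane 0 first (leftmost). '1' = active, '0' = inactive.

predicate = 1111111000000000

VLMAX = VLEN×LMUL/SEW = 256×2/32 = 16
vl ← min(7, 16) = 7
bits (lane 0 leftmost): 1111111000000000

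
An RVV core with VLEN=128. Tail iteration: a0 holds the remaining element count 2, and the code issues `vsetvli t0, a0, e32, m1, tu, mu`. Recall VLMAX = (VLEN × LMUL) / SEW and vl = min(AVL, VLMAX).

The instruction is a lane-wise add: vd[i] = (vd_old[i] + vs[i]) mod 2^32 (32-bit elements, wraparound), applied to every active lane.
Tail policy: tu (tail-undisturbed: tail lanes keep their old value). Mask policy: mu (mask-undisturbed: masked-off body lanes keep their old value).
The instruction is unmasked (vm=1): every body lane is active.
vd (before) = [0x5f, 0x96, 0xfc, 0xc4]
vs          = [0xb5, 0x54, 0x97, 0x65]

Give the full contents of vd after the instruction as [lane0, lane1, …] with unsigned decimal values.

VLMAX = (128 × 1) / 32 = 4 lanes
vl ← min(2, 4) = 2
vd[0] add(0x5f,0xb5) -> 0x114
vd[1] add(0x96,0x54) -> 0xea
vd[2] tail/keep -> 0xfc
vd[3] tail/keep -> 0xc4

vd = [276, 234, 252, 196]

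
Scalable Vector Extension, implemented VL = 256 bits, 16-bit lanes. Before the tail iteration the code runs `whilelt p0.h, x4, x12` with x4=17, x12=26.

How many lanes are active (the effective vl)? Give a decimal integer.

256-bit reg / 16-bit elem → 16 lanes
whilelt: lane j active iff 17+j < 26 → j < 9 → 9 active

vl = 9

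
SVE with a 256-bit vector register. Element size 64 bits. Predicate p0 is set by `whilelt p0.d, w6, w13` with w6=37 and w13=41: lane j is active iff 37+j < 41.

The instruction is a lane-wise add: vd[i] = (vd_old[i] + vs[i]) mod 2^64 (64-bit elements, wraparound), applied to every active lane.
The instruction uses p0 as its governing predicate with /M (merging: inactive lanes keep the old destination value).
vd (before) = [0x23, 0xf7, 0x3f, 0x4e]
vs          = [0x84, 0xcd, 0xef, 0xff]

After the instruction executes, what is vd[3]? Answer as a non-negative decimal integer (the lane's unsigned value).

vd[3] = 333

256-bit reg / 64-bit elem → 4 lanes
active while 37+j < 41, i.e. j ∈ [0,4) capped at 4 ⇒ 4
  i=0: add(0x23,0x84) → 167
  i=1: add(0xf7,0xcd) → 452
  i=2: add(0x3f,0xef) → 302
  i=3: add(0x4e,0xff) → 333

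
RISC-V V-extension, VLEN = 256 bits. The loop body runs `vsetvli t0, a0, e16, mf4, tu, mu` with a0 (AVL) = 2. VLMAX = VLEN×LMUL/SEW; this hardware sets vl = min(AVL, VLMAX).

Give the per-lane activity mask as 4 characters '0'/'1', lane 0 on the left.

predicate = 1100

VLMAX = VLEN×LMUL/SEW = 256×1/4/16 = 4
vl ← min(2, 4) = 2
bits (lane 0 leftmost): 1100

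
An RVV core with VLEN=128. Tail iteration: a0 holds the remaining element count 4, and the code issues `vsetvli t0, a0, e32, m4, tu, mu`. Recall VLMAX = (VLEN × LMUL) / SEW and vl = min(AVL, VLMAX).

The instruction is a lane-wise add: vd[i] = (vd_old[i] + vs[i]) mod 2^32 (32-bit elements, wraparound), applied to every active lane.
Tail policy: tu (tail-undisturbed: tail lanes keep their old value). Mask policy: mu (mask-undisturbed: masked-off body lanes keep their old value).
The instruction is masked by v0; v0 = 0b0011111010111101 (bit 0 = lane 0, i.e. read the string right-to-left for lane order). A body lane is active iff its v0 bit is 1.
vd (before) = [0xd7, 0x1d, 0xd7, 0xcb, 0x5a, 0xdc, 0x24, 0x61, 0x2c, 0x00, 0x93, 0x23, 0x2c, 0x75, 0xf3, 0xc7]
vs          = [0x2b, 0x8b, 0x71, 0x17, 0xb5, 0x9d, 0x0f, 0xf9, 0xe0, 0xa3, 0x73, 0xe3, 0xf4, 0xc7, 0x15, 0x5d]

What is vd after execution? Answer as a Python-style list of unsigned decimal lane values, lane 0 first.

vd = [258, 29, 328, 226, 90, 220, 36, 97, 44, 0, 147, 35, 44, 117, 243, 199]

VLMAX = (128 × 4) / 32 = 16 lanes
vl = min(AVL, VLMAX) = min(4, 16) = 4
  i=0: add(0xd7,0x2b) → 258
  i=1: mask-off/keep → 29
  i=2: add(0xd7,0x71) → 328
  i=3: add(0xcb,0x17) → 226
  i=4: tail/keep → 90
  i=5: tail/keep → 220
  i=6: tail/keep → 36
  i=7: tail/keep → 97
  i=8: tail/keep → 44
  i=9: tail/keep → 0
  i=10: tail/keep → 147
  i=11: tail/keep → 35
  i=12: tail/keep → 44
  i=13: tail/keep → 117
  i=14: tail/keep → 243
  i=15: tail/keep → 199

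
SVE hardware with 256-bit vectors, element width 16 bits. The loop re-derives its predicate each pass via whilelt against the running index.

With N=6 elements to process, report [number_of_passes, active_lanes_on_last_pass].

[iterations, last_vl] = [1, 6]

256-bit reg / 16-bit elem → 16 lanes
N=6: ⌈6/16⌉ = 1 iters; last vl = 6 − 0×16 = 6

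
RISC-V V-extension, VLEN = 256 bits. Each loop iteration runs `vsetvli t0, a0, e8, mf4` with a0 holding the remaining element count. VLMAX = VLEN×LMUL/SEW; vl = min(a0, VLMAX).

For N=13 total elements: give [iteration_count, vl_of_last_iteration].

[iterations, last_vl] = [2, 5]

VLMAX = (256 × 1/4) / 8 = 8 lanes
N=13: ⌈13/8⌉ = 2 iters; last vl = 13 − 1×8 = 5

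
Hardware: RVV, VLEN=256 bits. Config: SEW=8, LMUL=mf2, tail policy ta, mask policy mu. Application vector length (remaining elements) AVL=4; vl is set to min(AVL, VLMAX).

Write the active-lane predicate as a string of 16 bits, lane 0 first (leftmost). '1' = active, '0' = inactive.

predicate = 1111000000000000

VLMAX = (256 × 1/2) / 8 = 16 lanes
vl ← min(4, 16) = 4
bits (lane 0 leftmost): 1111000000000000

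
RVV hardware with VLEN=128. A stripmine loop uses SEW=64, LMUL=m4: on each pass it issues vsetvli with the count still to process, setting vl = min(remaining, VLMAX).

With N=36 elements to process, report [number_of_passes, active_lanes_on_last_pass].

lanes per group: 128·4/64 = 8
N=36: ⌈36/8⌉ = 5 iters; last vl = 36 − 4×8 = 4

[iterations, last_vl] = [5, 4]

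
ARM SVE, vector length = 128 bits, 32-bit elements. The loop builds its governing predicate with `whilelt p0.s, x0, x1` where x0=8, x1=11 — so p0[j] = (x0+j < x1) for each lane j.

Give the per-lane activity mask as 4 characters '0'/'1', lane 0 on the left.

predicate = 1110

register lanes = 128/32 = 4
whilelt: lane j active iff 8+j < 11 → j < 3 → 3 active
bits (lane 0 leftmost): 1110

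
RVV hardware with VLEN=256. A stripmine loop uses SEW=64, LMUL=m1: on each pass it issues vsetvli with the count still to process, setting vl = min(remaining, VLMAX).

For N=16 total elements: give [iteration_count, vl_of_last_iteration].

[iterations, last_vl] = [4, 4]

lanes per group: 256·1/64 = 4
iterations = ceil(16/4) = 4; final-pass vl = 4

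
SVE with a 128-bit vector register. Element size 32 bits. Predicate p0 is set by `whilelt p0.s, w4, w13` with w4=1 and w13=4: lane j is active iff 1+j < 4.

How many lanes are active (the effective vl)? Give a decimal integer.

vl = 3

lane count: 128 div 32 = 4
active while 1+j < 4, i.e. j ∈ [0,3) capped at 4 ⇒ 3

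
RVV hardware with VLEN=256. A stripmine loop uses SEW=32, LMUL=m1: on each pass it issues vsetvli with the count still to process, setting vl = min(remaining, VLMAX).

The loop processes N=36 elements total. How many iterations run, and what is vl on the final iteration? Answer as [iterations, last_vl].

VLMAX = (256 × 1) / 32 = 8 lanes
iterations = ceil(36/8) = 5; final-pass vl = 4

[iterations, last_vl] = [5, 4]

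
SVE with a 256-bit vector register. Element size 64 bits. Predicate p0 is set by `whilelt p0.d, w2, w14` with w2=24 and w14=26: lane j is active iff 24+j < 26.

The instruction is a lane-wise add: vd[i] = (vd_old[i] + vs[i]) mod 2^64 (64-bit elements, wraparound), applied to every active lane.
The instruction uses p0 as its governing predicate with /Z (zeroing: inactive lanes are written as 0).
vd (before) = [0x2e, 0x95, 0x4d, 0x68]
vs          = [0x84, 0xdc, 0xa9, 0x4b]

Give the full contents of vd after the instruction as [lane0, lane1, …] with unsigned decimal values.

lane count: 256 div 64 = 4
active while 24+j < 26, i.e. j ∈ [0,2) capped at 4 ⇒ 2
lane  0: add(0x2e,0x84) ⇒ 0xb2
lane  1: add(0x95,0xdc) ⇒ 0x171
lane  2: tail/zero ⇒ 0x00
lane  3: tail/zero ⇒ 0x00

vd = [178, 369, 0, 0]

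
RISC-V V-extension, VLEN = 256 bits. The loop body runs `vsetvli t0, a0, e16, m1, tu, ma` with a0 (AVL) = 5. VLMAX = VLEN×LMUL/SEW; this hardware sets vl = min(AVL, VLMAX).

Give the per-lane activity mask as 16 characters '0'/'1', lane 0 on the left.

VLMAX = (256 × 1) / 16 = 16 lanes
vl = min(AVL, VLMAX) = min(5, 16) = 5
bits (lane 0 leftmost): 1111100000000000

predicate = 1111100000000000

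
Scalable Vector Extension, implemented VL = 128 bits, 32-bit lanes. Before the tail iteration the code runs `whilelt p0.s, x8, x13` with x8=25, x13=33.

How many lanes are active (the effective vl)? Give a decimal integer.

vl = 4

128-bit reg / 32-bit elem → 4 lanes
whilelt: lane j active iff 25+j < 33 → j < 8 → 4 active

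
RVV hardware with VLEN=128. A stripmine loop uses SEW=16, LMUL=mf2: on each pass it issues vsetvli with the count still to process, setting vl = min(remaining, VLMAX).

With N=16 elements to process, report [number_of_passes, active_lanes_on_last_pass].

lanes per group: 128·1/2/16 = 4
iterations = ceil(16/4) = 4; final-pass vl = 4

[iterations, last_vl] = [4, 4]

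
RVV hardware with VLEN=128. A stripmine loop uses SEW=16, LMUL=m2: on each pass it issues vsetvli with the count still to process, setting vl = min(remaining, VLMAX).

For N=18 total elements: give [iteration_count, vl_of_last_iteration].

lanes per group: 128·2/16 = 16
iterations = ceil(18/16) = 2; final-pass vl = 2

[iterations, last_vl] = [2, 2]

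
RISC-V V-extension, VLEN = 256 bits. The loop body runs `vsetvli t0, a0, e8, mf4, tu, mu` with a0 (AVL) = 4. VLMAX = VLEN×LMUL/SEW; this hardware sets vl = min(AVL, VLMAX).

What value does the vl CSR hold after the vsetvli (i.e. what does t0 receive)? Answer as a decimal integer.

vl = 4

lanes per group: 256·1/4/8 = 8
AVL=4 ≤ VLMAX=8, so vl = 4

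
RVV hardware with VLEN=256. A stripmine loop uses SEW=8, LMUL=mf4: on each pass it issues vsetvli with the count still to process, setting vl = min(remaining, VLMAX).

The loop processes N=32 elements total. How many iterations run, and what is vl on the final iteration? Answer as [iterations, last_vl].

[iterations, last_vl] = [4, 8]

VLMAX = (256 × 1/4) / 8 = 8 lanes
N=32: ⌈32/8⌉ = 4 iters; last vl = 32 − 3×8 = 8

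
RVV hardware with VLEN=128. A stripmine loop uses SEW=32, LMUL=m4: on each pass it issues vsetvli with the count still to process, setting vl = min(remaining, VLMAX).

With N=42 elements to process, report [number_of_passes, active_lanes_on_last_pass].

VLMAX = VLEN×LMUL/SEW = 128×4/32 = 16
iterations = ceil(42/16) = 3; final-pass vl = 10

[iterations, last_vl] = [3, 10]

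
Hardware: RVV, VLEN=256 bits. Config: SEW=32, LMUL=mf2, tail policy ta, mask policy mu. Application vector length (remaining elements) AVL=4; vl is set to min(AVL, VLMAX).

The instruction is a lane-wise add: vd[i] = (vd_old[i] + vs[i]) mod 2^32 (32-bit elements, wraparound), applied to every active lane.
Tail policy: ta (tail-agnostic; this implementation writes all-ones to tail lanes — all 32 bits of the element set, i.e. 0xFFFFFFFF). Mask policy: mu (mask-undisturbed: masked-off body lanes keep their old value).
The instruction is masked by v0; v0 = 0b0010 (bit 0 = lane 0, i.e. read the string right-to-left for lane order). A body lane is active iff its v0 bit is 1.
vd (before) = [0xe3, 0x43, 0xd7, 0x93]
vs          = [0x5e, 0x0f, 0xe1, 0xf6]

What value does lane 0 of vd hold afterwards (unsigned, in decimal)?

lanes per group: 256·1/2/32 = 4
vl = min(AVL, VLMAX) = min(4, 4) = 4
lane  0: mask-off/keep ⇒ 0xe3
lane  1: add(0x43,0x0f) ⇒ 0x52
lane  2: mask-off/keep ⇒ 0xd7
lane  3: mask-off/keep ⇒ 0x93

vd[0] = 227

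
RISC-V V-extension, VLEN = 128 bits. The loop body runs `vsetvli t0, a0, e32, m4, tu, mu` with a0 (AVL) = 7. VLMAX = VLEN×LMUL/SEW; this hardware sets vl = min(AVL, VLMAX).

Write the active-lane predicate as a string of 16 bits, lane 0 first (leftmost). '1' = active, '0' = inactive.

VLMAX = VLEN×LMUL/SEW = 128×4/32 = 16
vl = min(AVL, VLMAX) = min(7, 16) = 7
bits (lane 0 leftmost): 1111111000000000

predicate = 1111111000000000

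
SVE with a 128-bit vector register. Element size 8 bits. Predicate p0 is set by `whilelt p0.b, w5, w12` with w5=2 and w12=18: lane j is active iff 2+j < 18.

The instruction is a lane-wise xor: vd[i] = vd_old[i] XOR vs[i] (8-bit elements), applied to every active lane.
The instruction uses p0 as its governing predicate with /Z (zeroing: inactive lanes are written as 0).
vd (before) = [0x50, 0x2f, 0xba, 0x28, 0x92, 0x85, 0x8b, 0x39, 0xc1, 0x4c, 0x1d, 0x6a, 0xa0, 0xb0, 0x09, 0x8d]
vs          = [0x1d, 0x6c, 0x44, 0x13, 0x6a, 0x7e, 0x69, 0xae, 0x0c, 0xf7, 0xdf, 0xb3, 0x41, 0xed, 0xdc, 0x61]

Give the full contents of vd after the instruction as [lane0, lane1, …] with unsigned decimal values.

vd = [77, 67, 254, 59, 248, 251, 226, 151, 205, 187, 194, 217, 225, 93, 213, 236]

register lanes = 128/8 = 16
whilelt: lane j active iff 2+j < 18 → j < 16 → 16 active
  i=0: xor(0x50,0x1d) → 77
  i=1: xor(0x2f,0x6c) → 67
  i=2: xor(0xba,0x44) → 254
  i=3: xor(0x28,0x13) → 59
  i=4: xor(0x92,0x6a) → 248
  i=5: xor(0x85,0x7e) → 251
  i=6: xor(0x8b,0x69) → 226
  i=7: xor(0x39,0xae) → 151
  i=8: xor(0xc1,0x0c) → 205
  i=9: xor(0x4c,0xf7) → 187
  i=10: xor(0x1d,0xdf) → 194
  i=11: xor(0x6a,0xb3) → 217
  i=12: xor(0xa0,0x41) → 225
  i=13: xor(0xb0,0xed) → 93
  i=14: xor(0x09,0xdc) → 213
  i=15: xor(0x8d,0x61) → 236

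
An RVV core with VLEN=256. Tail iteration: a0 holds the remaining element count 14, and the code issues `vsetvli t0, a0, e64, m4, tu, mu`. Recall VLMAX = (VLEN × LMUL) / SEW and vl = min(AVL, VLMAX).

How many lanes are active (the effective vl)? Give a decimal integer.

VLMAX = VLEN×LMUL/SEW = 256×4/64 = 16
AVL=14 ≤ VLMAX=16, so vl = 14

vl = 14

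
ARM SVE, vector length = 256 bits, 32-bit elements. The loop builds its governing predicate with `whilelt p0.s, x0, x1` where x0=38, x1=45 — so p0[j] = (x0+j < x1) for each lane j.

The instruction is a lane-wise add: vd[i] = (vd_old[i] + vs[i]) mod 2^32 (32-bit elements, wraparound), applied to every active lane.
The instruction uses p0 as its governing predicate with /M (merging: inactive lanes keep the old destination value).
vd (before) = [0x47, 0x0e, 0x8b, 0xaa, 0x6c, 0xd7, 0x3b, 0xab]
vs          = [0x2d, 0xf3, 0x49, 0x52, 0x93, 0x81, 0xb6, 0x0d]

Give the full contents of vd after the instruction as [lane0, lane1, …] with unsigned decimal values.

vd = [116, 257, 212, 252, 255, 344, 241, 171]

lane count: 256 div 32 = 8
whilelt: lane j active iff 38+j < 45 → j < 7 → 7 active
lane  0: add(0x47,0x2d) ⇒ 0x74
lane  1: add(0x0e,0xf3) ⇒ 0x101
lane  2: add(0x8b,0x49) ⇒ 0xd4
lane  3: add(0xaa,0x52) ⇒ 0xfc
lane  4: add(0x6c,0x93) ⇒ 0xff
lane  5: add(0xd7,0x81) ⇒ 0x158
lane  6: add(0x3b,0xb6) ⇒ 0xf1
lane  7: tail/keep ⇒ 0xab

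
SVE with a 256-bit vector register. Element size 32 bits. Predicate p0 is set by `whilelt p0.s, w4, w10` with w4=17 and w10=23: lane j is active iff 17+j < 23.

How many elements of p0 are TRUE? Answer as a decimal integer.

vl = 6

lane count: 256 div 32 = 8
active while 17+j < 23, i.e. j ∈ [0,6) capped at 8 ⇒ 6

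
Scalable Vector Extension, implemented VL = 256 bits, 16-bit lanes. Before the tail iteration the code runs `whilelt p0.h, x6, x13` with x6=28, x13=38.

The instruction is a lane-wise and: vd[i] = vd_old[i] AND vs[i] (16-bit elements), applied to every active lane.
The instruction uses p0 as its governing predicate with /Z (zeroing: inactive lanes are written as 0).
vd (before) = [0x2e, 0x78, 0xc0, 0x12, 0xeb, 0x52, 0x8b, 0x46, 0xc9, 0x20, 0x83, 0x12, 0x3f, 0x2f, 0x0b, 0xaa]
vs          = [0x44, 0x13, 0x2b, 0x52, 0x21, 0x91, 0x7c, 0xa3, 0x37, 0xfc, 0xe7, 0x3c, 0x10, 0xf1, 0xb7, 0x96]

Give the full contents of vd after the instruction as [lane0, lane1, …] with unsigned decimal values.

register lanes = 256/16 = 16
p0[j] = (28+j < 38); true for j=0..9 → 10 lanes set
lane  0: and(0x2e,0x44) ⇒ 0x04
lane  1: and(0x78,0x13) ⇒ 0x10
lane  2: and(0xc0,0x2b) ⇒ 0x00
lane  3: and(0x12,0x52) ⇒ 0x12
lane  4: and(0xeb,0x21) ⇒ 0x21
lane  5: and(0x52,0x91) ⇒ 0x10
lane  6: and(0x8b,0x7c) ⇒ 0x08
lane  7: and(0x46,0xa3) ⇒ 0x02
lane  8: and(0xc9,0x37) ⇒ 0x01
lane  9: and(0x20,0xfc) ⇒ 0x20
lane 10: tail/zero ⇒ 0x00
lane 11: tail/zero ⇒ 0x00
lane 12: tail/zero ⇒ 0x00
lane 13: tail/zero ⇒ 0x00
lane 14: tail/zero ⇒ 0x00
lane 15: tail/zero ⇒ 0x00

vd = [4, 16, 0, 18, 33, 16, 8, 2, 1, 32, 0, 0, 0, 0, 0, 0]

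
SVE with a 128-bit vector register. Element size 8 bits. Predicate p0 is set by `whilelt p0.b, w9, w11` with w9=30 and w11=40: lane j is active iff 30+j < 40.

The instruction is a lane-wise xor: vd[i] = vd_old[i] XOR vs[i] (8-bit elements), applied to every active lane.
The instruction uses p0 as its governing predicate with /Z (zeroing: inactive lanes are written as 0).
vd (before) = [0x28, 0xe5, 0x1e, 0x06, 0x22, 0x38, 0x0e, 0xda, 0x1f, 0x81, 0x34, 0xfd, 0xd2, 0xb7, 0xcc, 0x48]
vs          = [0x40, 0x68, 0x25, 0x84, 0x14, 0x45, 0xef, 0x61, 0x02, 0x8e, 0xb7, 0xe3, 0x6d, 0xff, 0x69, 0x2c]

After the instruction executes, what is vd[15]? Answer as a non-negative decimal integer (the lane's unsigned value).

register lanes = 128/8 = 16
active while 30+j < 40, i.e. j ∈ [0,10) capped at 16 ⇒ 10
lane  0: xor(0x28,0x40) ⇒ 0x68
lane  1: xor(0xe5,0x68) ⇒ 0x8d
lane  2: xor(0x1e,0x25) ⇒ 0x3b
lane  3: xor(0x06,0x84) ⇒ 0x82
lane  4: xor(0x22,0x14) ⇒ 0x36
lane  5: xor(0x38,0x45) ⇒ 0x7d
lane  6: xor(0x0e,0xef) ⇒ 0xe1
lane  7: xor(0xda,0x61) ⇒ 0xbb
lane  8: xor(0x1f,0x02) ⇒ 0x1d
lane  9: xor(0x81,0x8e) ⇒ 0x0f
lane 10: tail/zero ⇒ 0x00
lane 11: tail/zero ⇒ 0x00
lane 12: tail/zero ⇒ 0x00
lane 13: tail/zero ⇒ 0x00
lane 14: tail/zero ⇒ 0x00
lane 15: tail/zero ⇒ 0x00

vd[15] = 0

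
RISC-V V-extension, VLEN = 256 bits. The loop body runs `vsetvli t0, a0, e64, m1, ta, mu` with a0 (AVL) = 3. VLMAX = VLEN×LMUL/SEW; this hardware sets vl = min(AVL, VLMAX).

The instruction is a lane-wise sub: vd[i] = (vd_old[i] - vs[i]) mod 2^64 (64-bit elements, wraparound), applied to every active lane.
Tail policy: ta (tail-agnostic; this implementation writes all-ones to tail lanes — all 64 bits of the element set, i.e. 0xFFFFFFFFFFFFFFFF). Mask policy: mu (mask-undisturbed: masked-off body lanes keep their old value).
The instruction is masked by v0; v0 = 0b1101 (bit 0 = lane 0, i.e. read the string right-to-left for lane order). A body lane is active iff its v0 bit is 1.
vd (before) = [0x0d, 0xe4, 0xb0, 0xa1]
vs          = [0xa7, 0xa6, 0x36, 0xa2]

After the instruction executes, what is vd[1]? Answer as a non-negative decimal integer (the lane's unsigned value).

VLMAX = (256 × 1) / 64 = 4 lanes
vl ← min(3, 4) = 3
[0] sub(0x0d,0xa7) = 0xffffffffffffff66
[1] mask-off/keep = 0xe4
[2] sub(0xb0,0x36) = 0x7a
[3] tail/ones = 0xffffffffffffffff

vd[1] = 228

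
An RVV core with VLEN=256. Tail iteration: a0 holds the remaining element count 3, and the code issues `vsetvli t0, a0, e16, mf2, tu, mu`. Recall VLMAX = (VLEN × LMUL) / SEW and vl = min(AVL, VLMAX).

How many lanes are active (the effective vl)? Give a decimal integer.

VLMAX = (256 × 1/2) / 16 = 8 lanes
vl = min(AVL, VLMAX) = min(3, 8) = 3

vl = 3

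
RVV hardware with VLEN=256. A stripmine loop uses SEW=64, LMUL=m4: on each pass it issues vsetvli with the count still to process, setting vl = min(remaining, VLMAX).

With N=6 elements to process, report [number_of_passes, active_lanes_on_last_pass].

lanes per group: 256·4/64 = 16
iterations = ceil(6/16) = 1; final-pass vl = 6

[iterations, last_vl] = [1, 6]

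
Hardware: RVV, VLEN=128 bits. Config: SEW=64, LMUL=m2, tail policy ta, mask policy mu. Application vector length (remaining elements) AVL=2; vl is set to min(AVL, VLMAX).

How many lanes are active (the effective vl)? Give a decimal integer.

vl = 2

lanes per group: 128·2/64 = 4
vl = min(AVL, VLMAX) = min(2, 4) = 2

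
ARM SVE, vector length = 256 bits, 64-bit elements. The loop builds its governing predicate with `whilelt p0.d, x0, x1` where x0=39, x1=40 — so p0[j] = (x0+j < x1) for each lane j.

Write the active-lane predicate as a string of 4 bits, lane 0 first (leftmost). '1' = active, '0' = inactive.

register lanes = 256/64 = 4
active while 39+j < 40, i.e. j ∈ [0,1) capped at 4 ⇒ 1
bits (lane 0 leftmost): 1000

predicate = 1000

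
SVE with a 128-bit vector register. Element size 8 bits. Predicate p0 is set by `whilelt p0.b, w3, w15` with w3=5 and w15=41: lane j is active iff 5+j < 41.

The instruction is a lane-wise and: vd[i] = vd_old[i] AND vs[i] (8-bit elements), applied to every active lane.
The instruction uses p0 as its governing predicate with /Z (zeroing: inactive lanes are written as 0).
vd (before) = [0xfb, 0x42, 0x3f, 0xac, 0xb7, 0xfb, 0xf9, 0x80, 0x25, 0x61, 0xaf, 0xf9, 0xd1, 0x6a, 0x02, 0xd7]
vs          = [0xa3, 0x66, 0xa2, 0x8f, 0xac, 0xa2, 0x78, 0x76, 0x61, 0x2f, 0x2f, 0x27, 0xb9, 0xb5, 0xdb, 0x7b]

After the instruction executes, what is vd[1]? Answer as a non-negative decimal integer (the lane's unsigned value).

lane count: 128 div 8 = 16
p0[j] = (5+j < 41); true for j=0..15 → 16 lanes set
[0] and(0xfb,0xa3) = 0xa3
[1] and(0x42,0x66) = 0x42
[2] and(0x3f,0xa2) = 0x22
[3] and(0xac,0x8f) = 0x8c
[4] and(0xb7,0xac) = 0xa4
[5] and(0xfb,0xa2) = 0xa2
[6] and(0xf9,0x78) = 0x78
[7] and(0x80,0x76) = 0x00
[8] and(0x25,0x61) = 0x21
[9] and(0x61,0x2f) = 0x21
[10] and(0xaf,0x2f) = 0x2f
[11] and(0xf9,0x27) = 0x21
[12] and(0xd1,0xb9) = 0x91
[13] and(0x6a,0xb5) = 0x20
[14] and(0x02,0xdb) = 0x02
[15] and(0xd7,0x7b) = 0x53

vd[1] = 66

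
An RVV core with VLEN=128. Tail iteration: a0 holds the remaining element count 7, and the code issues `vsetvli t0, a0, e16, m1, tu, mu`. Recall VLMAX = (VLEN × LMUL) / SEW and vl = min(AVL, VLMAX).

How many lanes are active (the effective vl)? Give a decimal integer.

vl = 7

VLMAX = VLEN×LMUL/SEW = 128×1/16 = 8
vl ← min(7, 8) = 7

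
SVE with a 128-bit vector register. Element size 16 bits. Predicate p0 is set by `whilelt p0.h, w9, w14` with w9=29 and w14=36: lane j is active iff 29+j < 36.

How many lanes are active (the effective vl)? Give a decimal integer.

lane count: 128 div 16 = 8
p0[j] = (29+j < 36); true for j=0..6 → 7 lanes set

vl = 7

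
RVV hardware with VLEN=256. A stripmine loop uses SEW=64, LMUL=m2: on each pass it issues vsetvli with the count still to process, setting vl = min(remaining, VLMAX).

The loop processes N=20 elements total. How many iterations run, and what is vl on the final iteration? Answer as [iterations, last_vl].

VLMAX = VLEN×LMUL/SEW = 256×2/64 = 8
N=20: ⌈20/8⌉ = 3 iters; last vl = 20 − 2×8 = 4

[iterations, last_vl] = [3, 4]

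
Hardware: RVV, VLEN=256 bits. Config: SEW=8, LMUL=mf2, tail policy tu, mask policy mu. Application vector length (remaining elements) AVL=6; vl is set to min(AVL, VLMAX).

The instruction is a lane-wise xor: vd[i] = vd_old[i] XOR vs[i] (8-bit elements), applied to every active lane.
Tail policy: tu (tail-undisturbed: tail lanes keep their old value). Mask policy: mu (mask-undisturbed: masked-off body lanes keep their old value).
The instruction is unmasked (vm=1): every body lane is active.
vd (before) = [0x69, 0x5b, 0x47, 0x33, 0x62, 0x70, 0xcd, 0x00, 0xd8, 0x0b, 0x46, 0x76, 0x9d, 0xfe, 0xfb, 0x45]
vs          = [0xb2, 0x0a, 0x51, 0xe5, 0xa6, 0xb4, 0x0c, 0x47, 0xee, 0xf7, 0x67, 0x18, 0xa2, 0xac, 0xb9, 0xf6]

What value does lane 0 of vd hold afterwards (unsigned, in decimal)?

VLMAX = (256 × 1/2) / 8 = 16 lanes
vl = min(AVL, VLMAX) = min(6, 16) = 6
  i=0: xor(0x69,0xb2) → 219
  i=1: xor(0x5b,0x0a) → 81
  i=2: xor(0x47,0x51) → 22
  i=3: xor(0x33,0xe5) → 214
  i=4: xor(0x62,0xa6) → 196
  i=5: xor(0x70,0xb4) → 196
  i=6: tail/keep → 205
  i=7: tail/keep → 0
  i=8: tail/keep → 216
  i=9: tail/keep → 11
  i=10: tail/keep → 70
  i=11: tail/keep → 118
  i=12: tail/keep → 157
  i=13: tail/keep → 254
  i=14: tail/keep → 251
  i=15: tail/keep → 69

vd[0] = 219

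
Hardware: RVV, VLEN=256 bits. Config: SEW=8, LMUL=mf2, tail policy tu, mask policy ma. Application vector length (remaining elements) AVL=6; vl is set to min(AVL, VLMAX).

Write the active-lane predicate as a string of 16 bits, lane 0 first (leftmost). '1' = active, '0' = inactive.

VLMAX = VLEN×LMUL/SEW = 256×1/2/8 = 16
AVL=6 ≤ VLMAX=16, so vl = 6
bits (lane 0 leftmost): 1111110000000000

predicate = 1111110000000000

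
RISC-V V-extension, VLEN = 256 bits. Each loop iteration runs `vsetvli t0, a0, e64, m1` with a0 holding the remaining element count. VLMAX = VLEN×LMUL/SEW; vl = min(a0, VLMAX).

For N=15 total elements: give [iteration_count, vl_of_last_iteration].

VLMAX = VLEN×LMUL/SEW = 256×1/64 = 4
15 elements at 4/iter → 4 passes, remainder 3 on the last

[iterations, last_vl] = [4, 3]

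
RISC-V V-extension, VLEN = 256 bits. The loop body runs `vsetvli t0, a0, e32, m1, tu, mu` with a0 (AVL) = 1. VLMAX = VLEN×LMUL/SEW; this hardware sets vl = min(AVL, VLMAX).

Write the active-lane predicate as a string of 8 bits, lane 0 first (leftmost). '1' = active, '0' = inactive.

VLMAX = VLEN×LMUL/SEW = 256×1/32 = 8
vl ← min(1, 8) = 1
bits (lane 0 leftmost): 10000000

predicate = 10000000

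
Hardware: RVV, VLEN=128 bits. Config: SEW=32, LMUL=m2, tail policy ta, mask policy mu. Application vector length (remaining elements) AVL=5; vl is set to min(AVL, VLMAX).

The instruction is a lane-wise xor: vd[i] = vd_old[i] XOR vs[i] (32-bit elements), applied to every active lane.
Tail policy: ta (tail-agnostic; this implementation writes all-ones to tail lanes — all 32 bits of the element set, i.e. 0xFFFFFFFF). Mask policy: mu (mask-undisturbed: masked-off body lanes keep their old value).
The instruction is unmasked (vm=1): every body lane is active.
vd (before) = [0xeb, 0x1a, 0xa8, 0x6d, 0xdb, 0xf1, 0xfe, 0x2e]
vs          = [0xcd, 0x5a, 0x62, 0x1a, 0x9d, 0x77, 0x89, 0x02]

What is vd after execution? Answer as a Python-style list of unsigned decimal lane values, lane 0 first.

vd = [38, 64, 202, 119, 70, 4294967295, 4294967295, 4294967295]

lanes per group: 128·2/32 = 8
AVL=5 ≤ VLMAX=8, so vl = 5
  i=0: xor(0xeb,0xcd) → 38
  i=1: xor(0x1a,0x5a) → 64
  i=2: xor(0xa8,0x62) → 202
  i=3: xor(0x6d,0x1a) → 119
  i=4: xor(0xdb,0x9d) → 70
  i=5: tail/ones → 4294967295
  i=6: tail/ones → 4294967295
  i=7: tail/ones → 4294967295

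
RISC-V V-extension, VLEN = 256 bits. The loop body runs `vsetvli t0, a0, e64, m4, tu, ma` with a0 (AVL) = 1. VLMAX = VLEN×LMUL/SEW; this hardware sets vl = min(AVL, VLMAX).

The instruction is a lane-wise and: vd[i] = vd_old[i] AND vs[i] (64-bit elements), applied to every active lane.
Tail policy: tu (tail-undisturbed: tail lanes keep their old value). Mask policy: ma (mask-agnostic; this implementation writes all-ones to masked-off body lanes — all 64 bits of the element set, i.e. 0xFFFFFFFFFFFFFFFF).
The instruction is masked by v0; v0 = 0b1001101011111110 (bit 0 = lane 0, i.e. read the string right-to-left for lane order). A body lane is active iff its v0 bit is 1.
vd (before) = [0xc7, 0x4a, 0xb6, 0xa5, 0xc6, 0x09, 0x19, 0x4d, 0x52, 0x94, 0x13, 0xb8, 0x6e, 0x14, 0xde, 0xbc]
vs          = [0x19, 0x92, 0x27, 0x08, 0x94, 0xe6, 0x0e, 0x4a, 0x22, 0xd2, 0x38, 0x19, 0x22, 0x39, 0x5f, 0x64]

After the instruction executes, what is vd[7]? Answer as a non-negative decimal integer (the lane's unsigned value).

vd[7] = 77

VLMAX = VLEN×LMUL/SEW = 256×4/64 = 16
vl ← min(1, 16) = 1
  i=0: mask-off/ones → 18446744073709551615
  i=1: tail/keep → 74
  i=2: tail/keep → 182
  i=3: tail/keep → 165
  i=4: tail/keep → 198
  i=5: tail/keep → 9
  i=6: tail/keep → 25
  i=7: tail/keep → 77
  i=8: tail/keep → 82
  i=9: tail/keep → 148
  i=10: tail/keep → 19
  i=11: tail/keep → 184
  i=12: tail/keep → 110
  i=13: tail/keep → 20
  i=14: tail/keep → 222
  i=15: tail/keep → 188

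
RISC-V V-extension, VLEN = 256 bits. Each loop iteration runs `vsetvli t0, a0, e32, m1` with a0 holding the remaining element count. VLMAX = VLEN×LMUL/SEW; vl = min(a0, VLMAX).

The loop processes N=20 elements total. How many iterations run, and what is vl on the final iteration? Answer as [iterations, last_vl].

[iterations, last_vl] = [3, 4]

VLMAX = (256 × 1) / 32 = 8 lanes
iterations = ceil(20/8) = 3; final-pass vl = 4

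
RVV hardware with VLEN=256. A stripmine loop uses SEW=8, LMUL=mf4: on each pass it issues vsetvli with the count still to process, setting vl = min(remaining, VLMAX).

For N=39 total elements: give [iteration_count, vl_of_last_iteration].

lanes per group: 256·1/4/8 = 8
39 elements at 8/iter → 5 passes, remainder 7 on the last

[iterations, last_vl] = [5, 7]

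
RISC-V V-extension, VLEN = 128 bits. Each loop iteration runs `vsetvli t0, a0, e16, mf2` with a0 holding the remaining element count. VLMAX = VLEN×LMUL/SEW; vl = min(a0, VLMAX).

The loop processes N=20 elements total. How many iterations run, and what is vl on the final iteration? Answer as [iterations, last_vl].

[iterations, last_vl] = [5, 4]

VLMAX = (128 × 1/2) / 16 = 4 lanes
iterations = ceil(20/4) = 5; final-pass vl = 4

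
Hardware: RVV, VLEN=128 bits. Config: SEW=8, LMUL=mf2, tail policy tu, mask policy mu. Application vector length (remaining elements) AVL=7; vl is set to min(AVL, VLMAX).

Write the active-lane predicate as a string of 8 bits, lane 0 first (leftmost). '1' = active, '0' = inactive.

predicate = 11111110

lanes per group: 128·1/2/8 = 8
vl ← min(7, 8) = 7
bits (lane 0 leftmost): 11111110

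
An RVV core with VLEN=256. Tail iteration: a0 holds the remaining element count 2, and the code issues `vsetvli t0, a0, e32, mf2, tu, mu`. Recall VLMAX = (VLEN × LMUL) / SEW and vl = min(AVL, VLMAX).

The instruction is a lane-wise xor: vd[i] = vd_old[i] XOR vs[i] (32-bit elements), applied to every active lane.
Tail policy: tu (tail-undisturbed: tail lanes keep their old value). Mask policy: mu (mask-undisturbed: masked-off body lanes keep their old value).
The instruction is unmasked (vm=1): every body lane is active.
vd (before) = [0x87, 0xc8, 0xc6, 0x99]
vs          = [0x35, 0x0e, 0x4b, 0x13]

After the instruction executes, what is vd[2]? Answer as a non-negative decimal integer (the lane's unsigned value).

VLMAX = VLEN×LMUL/SEW = 256×1/2/32 = 4
AVL=2 ≤ VLMAX=4, so vl = 2
lane  0: xor(0x87,0x35) ⇒ 0xb2
lane  1: xor(0xc8,0x0e) ⇒ 0xc6
lane  2: tail/keep ⇒ 0xc6
lane  3: tail/keep ⇒ 0x99

vd[2] = 198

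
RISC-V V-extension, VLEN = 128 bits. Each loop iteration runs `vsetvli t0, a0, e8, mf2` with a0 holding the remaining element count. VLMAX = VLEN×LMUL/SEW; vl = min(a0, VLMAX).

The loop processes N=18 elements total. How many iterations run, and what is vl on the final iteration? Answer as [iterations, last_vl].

lanes per group: 128·1/2/8 = 8
N=18: ⌈18/8⌉ = 3 iters; last vl = 18 − 2×8 = 2

[iterations, last_vl] = [3, 2]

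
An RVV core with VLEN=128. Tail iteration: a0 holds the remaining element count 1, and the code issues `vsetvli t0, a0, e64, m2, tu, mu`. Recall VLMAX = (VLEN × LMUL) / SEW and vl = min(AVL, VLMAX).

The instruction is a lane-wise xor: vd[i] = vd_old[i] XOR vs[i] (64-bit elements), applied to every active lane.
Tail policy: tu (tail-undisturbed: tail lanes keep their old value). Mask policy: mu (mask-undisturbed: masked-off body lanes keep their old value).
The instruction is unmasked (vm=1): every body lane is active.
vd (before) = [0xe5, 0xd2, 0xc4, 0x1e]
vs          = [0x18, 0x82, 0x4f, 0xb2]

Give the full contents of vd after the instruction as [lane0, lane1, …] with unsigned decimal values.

vd = [253, 210, 196, 30]

lanes per group: 128·2/64 = 4
AVL=1 ≤ VLMAX=4, so vl = 1
vd[0] xor(0xe5,0x18) -> 0xfd
vd[1] tail/keep -> 0xd2
vd[2] tail/keep -> 0xc4
vd[3] tail/keep -> 0x1e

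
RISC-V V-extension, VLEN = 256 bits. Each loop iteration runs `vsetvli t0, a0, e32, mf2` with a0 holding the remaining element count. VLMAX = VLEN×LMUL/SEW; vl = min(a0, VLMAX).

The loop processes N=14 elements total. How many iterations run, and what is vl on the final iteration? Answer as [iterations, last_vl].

[iterations, last_vl] = [4, 2]

VLMAX = (256 × 1/2) / 32 = 4 lanes
14 elements at 4/iter → 4 passes, remainder 2 on the last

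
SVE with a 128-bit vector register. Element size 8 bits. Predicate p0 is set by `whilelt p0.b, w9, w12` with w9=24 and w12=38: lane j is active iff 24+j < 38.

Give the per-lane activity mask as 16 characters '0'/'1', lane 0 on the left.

register lanes = 128/8 = 16
p0[j] = (24+j < 38); true for j=0..13 → 14 lanes set
bits (lane 0 leftmost): 1111111111111100

predicate = 1111111111111100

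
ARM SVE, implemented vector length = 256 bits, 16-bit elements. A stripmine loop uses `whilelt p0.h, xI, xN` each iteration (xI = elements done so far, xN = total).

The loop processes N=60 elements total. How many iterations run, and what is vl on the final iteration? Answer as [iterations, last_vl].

register lanes = 256/16 = 16
60 elements at 16/iter → 4 passes, remainder 12 on the last

[iterations, last_vl] = [4, 12]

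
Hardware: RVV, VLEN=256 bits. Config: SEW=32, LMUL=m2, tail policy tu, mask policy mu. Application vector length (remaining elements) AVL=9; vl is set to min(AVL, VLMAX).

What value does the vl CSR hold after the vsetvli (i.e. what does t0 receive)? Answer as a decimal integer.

lanes per group: 256·2/32 = 16
vl ← min(9, 16) = 9

vl = 9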